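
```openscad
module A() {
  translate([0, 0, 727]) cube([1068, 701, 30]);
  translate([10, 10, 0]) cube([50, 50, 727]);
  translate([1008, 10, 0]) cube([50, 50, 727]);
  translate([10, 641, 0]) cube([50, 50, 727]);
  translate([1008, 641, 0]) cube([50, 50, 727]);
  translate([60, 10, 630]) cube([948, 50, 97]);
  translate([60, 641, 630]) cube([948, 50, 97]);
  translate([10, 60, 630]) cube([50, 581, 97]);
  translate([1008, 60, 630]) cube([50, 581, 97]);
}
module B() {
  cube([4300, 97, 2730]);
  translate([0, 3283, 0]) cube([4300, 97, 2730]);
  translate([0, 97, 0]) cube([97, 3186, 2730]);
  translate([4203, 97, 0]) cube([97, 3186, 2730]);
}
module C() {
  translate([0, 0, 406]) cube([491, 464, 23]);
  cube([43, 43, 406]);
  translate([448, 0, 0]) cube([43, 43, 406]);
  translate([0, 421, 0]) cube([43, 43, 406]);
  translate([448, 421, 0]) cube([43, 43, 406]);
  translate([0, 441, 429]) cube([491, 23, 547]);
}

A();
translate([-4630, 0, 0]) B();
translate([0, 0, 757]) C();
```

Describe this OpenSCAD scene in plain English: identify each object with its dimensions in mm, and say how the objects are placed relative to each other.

A is a rectangular dining table. The top is 1068×701×30 mm with its upper surface at z = 757 mm. It stands on four 50×50 mm square legs, each inset 10 mm from the nearest pair of top edges, running from the floor to the underside of the top. Four apron rails, 50 mm thick and 97 mm tall, run between adjacent legs with their top edges flush with the underside of the top and their outer faces flush with the legs' outer faces.

B is the wall frame of a small rectangular building: four walls, each 2730 mm tall and 97 mm thick, enclosing a footprint 4300 mm (x) by 3380 mm (y) outside-to-outside, with no floor or roof. The front and back walls (the −y and +y sides) span the full width; the two side walls fit between them.

C is a chair. The seat is a 491×464×23 mm slab with its top at z = 429 mm, on four 43×43 mm corner legs (flush with the seat edges, standing on z = 0). A flat backrest 23 mm thick, 547 mm tall, spans the full seat width and rises from the seat top along its +y edge, rear face flush with the rear of the seat.

The house frame is on the floor beside the table on its −x side. The chair is on top of the table.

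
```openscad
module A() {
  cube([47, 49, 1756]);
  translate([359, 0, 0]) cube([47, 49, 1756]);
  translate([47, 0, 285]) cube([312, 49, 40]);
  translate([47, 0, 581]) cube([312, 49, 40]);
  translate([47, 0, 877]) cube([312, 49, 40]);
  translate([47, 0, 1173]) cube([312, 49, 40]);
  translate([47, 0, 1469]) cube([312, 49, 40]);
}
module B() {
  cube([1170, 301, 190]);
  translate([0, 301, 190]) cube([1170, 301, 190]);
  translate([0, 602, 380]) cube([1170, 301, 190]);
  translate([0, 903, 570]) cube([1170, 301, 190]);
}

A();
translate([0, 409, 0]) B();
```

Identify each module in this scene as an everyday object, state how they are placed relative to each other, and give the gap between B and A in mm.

The staircase's nearest face is 360 mm from the ladder's +y face.

A is a ladder. B is a staircase. The staircase is on the floor beside the ladder on its +y side. The gap between the staircase and the ladder is 360 mm.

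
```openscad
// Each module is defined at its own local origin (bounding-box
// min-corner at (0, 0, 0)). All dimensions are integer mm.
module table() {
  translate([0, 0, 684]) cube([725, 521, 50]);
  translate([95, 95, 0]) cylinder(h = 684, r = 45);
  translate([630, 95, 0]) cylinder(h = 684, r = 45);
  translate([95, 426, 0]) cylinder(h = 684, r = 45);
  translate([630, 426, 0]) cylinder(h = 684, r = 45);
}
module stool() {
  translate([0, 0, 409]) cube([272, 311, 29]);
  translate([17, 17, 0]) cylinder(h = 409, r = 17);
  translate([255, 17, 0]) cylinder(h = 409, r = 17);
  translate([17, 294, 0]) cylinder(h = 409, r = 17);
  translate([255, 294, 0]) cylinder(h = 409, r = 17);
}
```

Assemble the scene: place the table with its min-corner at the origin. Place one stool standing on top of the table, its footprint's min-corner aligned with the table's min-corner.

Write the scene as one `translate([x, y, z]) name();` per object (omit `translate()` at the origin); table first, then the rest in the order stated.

table();
translate([0, 0, 734]) stool();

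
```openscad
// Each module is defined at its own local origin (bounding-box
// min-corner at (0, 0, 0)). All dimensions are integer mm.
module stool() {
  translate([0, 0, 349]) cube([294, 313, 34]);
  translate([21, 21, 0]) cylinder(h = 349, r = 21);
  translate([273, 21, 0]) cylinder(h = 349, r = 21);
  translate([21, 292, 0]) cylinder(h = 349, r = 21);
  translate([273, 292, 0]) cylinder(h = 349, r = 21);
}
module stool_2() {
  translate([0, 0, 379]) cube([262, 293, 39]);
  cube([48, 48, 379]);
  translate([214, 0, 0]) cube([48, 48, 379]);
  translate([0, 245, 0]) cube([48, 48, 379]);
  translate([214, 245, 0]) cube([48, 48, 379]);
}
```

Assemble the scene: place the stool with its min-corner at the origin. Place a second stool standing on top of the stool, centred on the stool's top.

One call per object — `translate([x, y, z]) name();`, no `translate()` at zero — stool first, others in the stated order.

stool();
translate([16, 10, 383]) stool_2();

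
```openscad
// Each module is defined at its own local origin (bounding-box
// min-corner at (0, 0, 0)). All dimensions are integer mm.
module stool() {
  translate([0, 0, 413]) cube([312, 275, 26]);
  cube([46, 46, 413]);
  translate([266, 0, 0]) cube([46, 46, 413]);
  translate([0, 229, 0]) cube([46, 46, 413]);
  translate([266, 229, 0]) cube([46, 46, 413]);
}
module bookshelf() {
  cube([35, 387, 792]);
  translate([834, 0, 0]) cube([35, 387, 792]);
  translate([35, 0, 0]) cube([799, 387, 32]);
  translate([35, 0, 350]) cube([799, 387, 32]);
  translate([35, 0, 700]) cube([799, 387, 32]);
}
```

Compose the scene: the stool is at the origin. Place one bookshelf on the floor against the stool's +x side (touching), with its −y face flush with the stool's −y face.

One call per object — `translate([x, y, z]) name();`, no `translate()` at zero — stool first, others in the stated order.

stool();
translate([312, 0, 0]) bookshelf();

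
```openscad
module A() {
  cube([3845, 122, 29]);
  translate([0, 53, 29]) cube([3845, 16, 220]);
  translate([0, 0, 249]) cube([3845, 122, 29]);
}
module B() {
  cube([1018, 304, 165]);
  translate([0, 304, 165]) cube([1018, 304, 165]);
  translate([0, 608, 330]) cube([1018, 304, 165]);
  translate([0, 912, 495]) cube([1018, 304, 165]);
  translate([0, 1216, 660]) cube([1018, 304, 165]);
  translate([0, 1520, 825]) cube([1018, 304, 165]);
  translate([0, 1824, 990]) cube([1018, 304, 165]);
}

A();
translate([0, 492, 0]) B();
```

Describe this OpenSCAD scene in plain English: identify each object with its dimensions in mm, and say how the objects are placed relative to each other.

A is an I-beam lying along x, 3845 mm long. Overall section height 278 mm. Two flanges 122 mm wide (y) and 29 mm thick, one on the floor and one at the top; a web 16 mm thick runs between them, centred on the flange width.

B is a straight staircase of 7 solid steps. Each step is 1018 mm wide (x), 304 mm deep (y, the going) and 165 mm tall (the rise). The first step rests on the floor; each subsequent step sits one going further in +y and one rise higher in +z, directly behind and above the previous step with no overlap.

The staircase is on the floor beside the I-beam on its +y side.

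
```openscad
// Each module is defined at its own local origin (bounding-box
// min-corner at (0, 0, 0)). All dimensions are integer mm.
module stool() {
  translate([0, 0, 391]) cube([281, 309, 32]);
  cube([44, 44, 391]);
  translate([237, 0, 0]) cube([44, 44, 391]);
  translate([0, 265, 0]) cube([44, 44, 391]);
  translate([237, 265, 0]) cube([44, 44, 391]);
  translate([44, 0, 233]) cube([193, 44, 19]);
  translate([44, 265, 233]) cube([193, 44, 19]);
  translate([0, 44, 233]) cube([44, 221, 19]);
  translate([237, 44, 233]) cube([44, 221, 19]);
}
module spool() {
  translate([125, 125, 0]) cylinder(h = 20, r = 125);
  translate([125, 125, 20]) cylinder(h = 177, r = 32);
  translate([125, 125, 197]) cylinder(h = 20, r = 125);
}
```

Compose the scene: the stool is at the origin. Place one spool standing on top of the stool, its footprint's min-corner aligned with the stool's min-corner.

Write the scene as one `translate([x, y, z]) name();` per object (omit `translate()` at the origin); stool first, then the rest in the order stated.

stool();
translate([0, 0, 423]) spool();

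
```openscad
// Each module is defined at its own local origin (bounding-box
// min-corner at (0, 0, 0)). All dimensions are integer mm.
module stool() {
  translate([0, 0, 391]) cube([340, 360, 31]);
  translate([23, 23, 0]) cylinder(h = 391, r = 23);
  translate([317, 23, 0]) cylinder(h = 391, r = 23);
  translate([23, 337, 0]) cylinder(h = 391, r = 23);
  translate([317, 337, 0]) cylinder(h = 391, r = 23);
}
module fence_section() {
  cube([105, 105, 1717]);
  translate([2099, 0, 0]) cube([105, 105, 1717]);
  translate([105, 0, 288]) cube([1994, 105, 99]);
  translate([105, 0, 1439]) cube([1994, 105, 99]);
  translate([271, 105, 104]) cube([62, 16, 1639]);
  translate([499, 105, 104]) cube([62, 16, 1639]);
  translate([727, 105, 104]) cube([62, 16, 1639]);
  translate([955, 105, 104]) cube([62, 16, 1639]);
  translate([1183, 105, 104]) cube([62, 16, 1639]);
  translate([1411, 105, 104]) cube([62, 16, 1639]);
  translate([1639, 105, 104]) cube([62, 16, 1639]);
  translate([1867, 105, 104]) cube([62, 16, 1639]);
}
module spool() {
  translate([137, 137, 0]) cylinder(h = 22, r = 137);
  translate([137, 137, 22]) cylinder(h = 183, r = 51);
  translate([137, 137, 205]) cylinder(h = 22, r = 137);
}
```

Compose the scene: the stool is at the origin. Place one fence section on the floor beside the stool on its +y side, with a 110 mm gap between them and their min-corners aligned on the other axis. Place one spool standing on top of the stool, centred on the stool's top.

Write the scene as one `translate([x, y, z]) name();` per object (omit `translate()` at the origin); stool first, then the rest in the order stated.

stool();
translate([0, 470, 0]) fence_section();
translate([33, 43, 422]) spool();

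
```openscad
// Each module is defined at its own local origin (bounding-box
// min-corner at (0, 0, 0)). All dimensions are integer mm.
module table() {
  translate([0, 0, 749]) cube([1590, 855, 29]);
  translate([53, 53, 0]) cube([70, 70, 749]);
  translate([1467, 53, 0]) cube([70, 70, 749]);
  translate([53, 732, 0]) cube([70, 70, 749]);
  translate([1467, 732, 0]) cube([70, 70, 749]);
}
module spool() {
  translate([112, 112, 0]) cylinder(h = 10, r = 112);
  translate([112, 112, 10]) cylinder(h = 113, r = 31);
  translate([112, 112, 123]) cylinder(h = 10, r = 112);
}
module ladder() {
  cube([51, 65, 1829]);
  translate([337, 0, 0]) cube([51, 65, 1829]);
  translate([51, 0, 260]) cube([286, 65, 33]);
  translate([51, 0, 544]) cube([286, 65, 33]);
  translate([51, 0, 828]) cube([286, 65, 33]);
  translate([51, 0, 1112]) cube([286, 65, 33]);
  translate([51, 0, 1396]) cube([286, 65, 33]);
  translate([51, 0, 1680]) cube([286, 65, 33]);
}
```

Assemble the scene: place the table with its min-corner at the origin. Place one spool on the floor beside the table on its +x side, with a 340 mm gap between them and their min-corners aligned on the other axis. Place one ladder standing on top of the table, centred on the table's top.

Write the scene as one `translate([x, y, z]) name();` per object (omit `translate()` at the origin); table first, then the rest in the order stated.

table();
translate([1930, 0, 0]) spool();
translate([601, 395, 778]) ladder();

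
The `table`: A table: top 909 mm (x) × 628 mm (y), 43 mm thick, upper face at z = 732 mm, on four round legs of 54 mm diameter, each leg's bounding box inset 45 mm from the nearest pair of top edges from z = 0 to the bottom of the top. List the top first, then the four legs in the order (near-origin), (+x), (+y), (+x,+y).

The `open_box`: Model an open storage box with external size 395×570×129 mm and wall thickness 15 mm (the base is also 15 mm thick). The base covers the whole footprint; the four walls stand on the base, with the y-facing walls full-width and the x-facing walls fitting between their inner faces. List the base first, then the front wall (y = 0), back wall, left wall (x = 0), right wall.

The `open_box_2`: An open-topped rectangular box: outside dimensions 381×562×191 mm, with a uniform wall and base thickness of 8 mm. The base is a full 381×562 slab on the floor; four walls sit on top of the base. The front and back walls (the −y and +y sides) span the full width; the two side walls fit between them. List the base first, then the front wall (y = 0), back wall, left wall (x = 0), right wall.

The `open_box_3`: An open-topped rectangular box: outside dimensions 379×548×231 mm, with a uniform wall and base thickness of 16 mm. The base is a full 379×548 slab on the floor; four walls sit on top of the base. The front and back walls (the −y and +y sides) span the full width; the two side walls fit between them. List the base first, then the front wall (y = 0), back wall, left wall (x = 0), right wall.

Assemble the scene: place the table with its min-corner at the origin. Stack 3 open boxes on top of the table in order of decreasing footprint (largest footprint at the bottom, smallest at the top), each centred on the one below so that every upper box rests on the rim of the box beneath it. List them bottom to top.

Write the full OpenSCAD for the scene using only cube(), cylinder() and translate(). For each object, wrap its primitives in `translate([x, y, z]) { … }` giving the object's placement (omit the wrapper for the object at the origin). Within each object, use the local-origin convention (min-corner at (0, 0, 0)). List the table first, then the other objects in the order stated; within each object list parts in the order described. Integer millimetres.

translate([0, 0, 689]) cube([909, 628, 43]);
translate([72, 72, 0]) cylinder(h = 689, r = 27);
translate([837, 72, 0]) cylinder(h = 689, r = 27);
translate([72, 556, 0]) cylinder(h = 689, r = 27);
translate([837, 556, 0]) cylinder(h = 689, r = 27);
translate([257, 29, 732]) {
  cube([395, 570, 15]);
  translate([0, 0, 15]) cube([395, 15, 114]);
  translate([0, 555, 15]) cube([395, 15, 114]);
  translate([0, 15, 15]) cube([15, 540, 114]);
  translate([380, 15, 15]) cube([15, 540, 114]);
}
translate([264, 33, 861]) {
  cube([381, 562, 8]);
  translate([0, 0, 8]) cube([381, 8, 183]);
  translate([0, 554, 8]) cube([381, 8, 183]);
  translate([0, 8, 8]) cube([8, 546, 183]);
  translate([373, 8, 8]) cube([8, 546, 183]);
}
translate([265, 40, 1052]) {
  cube([379, 548, 16]);
  translate([0, 0, 16]) cube([379, 16, 215]);
  translate([0, 532, 16]) cube([379, 16, 215]);
  translate([0, 16, 16]) cube([16, 516, 215]);
  translate([363, 16, 16]) cube([16, 516, 215]);
}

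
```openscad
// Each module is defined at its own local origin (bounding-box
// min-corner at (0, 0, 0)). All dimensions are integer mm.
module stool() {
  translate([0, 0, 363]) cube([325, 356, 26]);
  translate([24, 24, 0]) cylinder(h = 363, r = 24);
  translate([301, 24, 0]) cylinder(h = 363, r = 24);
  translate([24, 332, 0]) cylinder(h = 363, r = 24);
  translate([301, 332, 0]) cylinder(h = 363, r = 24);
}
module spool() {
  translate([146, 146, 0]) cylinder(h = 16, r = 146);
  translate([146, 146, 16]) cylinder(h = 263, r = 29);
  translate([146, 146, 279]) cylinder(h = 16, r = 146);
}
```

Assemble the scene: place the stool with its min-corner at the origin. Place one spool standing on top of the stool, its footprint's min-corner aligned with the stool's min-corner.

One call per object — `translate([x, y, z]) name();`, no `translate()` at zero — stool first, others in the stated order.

stool();
translate([0, 0, 389]) spool();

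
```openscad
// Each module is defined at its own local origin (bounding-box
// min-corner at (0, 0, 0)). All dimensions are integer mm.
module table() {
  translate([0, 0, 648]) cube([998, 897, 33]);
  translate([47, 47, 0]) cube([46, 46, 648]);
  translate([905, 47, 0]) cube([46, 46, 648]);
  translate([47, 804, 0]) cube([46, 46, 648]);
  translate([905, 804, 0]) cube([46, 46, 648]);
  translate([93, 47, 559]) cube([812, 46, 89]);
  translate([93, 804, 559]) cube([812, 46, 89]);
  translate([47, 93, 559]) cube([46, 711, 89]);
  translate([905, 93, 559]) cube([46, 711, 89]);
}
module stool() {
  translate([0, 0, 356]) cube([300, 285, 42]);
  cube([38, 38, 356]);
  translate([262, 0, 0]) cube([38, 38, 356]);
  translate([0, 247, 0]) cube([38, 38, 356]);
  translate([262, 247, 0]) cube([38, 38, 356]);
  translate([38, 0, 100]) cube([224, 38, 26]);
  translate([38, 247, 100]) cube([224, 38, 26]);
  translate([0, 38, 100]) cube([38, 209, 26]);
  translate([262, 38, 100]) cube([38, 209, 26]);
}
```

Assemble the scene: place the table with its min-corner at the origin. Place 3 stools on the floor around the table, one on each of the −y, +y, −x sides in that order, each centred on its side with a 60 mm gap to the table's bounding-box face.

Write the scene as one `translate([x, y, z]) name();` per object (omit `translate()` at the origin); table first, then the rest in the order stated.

table();
translate([349, -345, 0]) stool();
translate([349, 957, 0]) stool();
translate([-360, 306, 0]) stool();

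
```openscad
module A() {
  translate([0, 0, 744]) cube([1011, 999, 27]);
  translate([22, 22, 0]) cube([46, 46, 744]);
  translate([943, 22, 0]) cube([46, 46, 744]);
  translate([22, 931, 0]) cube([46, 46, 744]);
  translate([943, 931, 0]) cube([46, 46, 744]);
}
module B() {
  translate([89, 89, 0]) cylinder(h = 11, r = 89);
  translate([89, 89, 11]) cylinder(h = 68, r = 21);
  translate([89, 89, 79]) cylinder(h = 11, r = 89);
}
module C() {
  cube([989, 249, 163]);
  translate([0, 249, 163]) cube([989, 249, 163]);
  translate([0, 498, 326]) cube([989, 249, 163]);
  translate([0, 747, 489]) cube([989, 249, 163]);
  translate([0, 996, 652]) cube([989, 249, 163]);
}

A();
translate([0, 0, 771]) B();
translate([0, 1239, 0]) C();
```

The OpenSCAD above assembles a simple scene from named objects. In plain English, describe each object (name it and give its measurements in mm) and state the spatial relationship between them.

A is a table: top 1011 mm (x) × 999 mm (y), 27 mm thick, upper face at z = 771 mm, on four 46×46 mm square legs, each inset 22 mm from the nearest pair of top edges, running from z = 0 to the bottom of the top.

B is a spool: two coaxial disc flanges of radius 89 mm and thickness 11 mm, joined by a core cylinder of radius 21 mm and height 68 mm. The lower flange rests on z = 0 and the three cylinders share a vertical axis.

C is a straight staircase of 5 solid steps. Each step is 989 mm wide (x), 249 mm deep (y, the going) and 163 mm tall (the rise). The first step rests on the floor; each subsequent step sits one going further in +y and one rise higher in +z, directly behind and above the previous step with no overlap.

The spool is on top of the table. The staircase is on the floor beside the table on its +y side.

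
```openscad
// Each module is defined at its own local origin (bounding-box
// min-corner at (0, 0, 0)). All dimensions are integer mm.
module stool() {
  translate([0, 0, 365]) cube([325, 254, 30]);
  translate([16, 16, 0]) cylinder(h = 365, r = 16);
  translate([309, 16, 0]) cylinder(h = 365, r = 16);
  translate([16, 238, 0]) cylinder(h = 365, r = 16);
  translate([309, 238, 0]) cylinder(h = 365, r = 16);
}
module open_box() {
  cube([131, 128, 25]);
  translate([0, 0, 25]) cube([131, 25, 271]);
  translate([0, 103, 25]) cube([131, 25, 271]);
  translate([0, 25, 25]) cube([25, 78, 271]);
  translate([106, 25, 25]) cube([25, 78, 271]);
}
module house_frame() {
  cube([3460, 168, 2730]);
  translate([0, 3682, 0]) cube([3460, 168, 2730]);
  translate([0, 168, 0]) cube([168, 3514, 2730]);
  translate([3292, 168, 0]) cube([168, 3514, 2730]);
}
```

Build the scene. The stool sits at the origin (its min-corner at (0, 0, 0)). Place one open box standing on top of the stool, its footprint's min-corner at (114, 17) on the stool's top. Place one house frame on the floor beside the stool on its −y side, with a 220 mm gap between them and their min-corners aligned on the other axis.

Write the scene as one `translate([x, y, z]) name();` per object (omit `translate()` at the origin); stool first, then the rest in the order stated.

stool();
translate([114, 17, 395]) open_box();
translate([0, -4070, 0]) house_frame();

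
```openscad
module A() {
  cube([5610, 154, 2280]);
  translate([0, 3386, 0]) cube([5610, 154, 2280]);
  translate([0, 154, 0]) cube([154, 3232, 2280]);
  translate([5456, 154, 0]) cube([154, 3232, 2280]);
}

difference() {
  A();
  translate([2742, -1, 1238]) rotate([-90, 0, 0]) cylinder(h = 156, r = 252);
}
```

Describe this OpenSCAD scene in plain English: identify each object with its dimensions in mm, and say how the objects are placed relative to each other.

A is the wall frame of a small rectangular building: four walls, each 2280 mm tall and 154 mm thick, enclosing a footprint 5610 mm (x) by 3540 mm (y) outside-to-outside, with no floor or roof. The front and back walls (the −y and +y sides) span the full width; the two side walls fit between them.

The house frame has a circular hole of radius 252 mm through its front wall, centred at (x = 2742, z = 1238).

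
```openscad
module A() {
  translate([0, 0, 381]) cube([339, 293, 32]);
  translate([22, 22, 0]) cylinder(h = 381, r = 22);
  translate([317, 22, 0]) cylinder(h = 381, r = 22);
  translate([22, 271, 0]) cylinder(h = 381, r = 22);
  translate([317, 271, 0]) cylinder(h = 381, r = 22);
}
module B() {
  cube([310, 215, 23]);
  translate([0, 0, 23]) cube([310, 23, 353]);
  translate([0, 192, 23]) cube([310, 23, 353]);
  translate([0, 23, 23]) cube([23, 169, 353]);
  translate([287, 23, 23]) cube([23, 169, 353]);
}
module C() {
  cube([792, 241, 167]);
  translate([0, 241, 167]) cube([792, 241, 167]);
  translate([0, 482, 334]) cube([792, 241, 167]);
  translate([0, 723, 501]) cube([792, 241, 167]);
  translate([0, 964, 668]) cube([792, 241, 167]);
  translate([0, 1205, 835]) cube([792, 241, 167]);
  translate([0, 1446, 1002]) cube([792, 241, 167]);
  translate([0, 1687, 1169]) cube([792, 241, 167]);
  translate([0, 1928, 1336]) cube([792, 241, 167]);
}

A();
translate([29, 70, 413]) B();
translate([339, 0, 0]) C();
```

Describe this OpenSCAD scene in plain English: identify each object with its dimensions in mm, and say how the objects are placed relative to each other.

A is a four-legged stool. The seat is a 339×293×32 mm slab whose top surface is at z = 413 mm; four round legs, each 44 mm in diameter, run from the floor (z = 0) to the underside of the seat, each leg's axis is inset half a diameter from the nearest pair of seat edges (so the leg's bounding box is flush with the corner).

B is an open-topped rectangular box: outside dimensions 310×215×376 mm, with a uniform wall and base thickness of 23 mm. The base is a full 310×215 slab on the floor; four walls sit on top of the base. The front and back walls (the −y and +y sides) span the full width; the two side walls fit between them.

C is a run of 9 identical solid stair steps. Each tread is 792×241 mm and each step block is 167 mm high. Step 1 rests on the floor; step k is offset from step 1 by (k−1)×241 mm in y and (k−1)×167 mm in z.

The open box is on top of the stool. The staircase is against the stool's +x side, with their −y faces flush.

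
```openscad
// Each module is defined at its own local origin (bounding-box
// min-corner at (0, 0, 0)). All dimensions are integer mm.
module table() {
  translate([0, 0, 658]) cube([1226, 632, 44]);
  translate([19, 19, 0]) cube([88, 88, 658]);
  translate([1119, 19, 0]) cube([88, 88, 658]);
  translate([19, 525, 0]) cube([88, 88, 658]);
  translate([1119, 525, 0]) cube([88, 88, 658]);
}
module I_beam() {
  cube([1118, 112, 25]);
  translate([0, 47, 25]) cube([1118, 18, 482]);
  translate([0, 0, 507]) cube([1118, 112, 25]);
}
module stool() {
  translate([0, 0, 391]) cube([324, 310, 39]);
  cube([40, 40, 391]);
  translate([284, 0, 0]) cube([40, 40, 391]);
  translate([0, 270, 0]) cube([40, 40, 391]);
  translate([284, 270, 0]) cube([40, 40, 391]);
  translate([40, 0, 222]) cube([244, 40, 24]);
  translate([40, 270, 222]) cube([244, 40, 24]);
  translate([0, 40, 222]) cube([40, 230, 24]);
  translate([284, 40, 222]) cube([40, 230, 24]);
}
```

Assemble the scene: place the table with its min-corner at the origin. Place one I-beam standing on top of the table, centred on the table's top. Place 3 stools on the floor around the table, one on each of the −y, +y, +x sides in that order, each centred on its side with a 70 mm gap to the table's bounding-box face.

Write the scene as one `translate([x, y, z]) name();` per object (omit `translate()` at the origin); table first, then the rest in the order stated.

table();
translate([54, 260, 702]) I_beam();
translate([451, -380, 0]) stool();
translate([451, 702, 0]) stool();
translate([1296, 161, 0]) stool();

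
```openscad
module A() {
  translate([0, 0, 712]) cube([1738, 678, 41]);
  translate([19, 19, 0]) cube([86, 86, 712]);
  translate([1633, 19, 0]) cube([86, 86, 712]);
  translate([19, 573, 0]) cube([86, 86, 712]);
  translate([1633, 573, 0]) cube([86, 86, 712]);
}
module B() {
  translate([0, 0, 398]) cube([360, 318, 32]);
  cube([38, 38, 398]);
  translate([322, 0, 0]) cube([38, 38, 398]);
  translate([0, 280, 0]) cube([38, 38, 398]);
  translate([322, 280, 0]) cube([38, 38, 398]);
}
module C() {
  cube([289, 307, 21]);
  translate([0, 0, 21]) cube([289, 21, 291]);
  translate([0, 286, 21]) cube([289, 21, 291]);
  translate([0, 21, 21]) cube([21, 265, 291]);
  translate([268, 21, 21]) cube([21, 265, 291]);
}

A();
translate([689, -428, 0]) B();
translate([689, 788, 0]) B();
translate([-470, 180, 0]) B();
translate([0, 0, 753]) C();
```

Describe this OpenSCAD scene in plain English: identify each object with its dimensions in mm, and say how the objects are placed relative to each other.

A is a table: top 1738 mm (x) × 678 mm (y), 41 mm thick, upper face at z = 753 mm, on four 86×86 mm square legs, each inset 19 mm from the nearest pair of top edges, running from z = 0 to the bottom of the top.

B is a four-legged stool. The seat is 360×318 mm, 32 mm thick, top at z = 430 mm. It stands on four square legs, each 38×38 mm in cross-section, from z = 0 to the seat underside, each flush with a corner of the seat.

C is an open-topped rectangular box: outside dimensions 289×307×312 mm, with a uniform wall and base thickness of 21 mm. The base is a full 289×307 slab on the floor; four walls sit on top of the base. The front and back walls (the −y and +y sides) span the full width; the two side walls fit between them.

Three stools sit around the table at the −y, +y, −x sides. The open box is on top of the table.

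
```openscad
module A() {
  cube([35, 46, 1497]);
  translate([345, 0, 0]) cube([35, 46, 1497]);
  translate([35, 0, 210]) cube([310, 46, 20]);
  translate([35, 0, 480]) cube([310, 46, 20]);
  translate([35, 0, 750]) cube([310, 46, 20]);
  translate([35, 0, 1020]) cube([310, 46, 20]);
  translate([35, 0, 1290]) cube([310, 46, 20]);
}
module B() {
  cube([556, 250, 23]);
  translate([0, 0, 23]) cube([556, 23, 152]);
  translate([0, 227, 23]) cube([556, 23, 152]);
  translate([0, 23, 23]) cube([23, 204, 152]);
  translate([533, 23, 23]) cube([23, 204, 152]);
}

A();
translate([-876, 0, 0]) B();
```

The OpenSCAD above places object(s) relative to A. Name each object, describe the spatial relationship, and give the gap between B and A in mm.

The open box's nearest face is 320 mm from the ladder's −x face.

A is a ladder. B is an open box. The open box is on the floor beside the ladder on its −x side. The gap between the open box and the ladder is 320 mm.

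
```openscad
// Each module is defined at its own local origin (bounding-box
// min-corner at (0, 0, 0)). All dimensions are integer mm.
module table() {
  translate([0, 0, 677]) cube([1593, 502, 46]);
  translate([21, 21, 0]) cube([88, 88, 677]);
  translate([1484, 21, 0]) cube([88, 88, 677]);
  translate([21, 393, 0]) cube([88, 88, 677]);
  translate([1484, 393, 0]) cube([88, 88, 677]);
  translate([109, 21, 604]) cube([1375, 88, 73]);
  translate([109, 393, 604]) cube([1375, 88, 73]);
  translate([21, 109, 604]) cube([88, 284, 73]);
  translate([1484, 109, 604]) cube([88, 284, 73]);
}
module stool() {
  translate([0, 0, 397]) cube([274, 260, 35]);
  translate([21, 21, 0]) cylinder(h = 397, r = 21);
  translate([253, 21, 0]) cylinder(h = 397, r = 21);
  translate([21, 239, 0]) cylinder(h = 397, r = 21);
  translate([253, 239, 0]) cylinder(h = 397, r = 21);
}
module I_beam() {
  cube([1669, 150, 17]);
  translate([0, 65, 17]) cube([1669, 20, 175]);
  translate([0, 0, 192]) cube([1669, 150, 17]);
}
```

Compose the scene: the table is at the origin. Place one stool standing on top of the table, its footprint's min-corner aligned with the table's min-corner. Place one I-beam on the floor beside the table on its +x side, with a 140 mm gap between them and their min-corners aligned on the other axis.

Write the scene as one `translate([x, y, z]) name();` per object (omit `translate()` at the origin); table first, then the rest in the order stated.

table();
translate([0, 0, 723]) stool();
translate([1733, 0, 0]) I_beam();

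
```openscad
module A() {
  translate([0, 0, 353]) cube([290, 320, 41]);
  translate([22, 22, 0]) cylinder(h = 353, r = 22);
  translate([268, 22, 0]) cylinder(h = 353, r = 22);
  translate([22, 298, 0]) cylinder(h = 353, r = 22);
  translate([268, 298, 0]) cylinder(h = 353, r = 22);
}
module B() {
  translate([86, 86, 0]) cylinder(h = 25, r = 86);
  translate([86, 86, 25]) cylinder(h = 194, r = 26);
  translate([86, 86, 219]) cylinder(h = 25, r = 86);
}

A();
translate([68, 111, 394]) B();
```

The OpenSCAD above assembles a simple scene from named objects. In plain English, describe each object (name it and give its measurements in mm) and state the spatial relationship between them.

A is a simple wooden stool: a rectangular seat 290 mm (x) by 320 mm (y), 41 mm thick, top face at z = 394 mm, on four round legs, each 44 mm in diameter. The legs rest on z = 0, each leg's axis is inset half a diameter from the nearest pair of seat edges (so the leg's bounding box is flush with the corner).

B is a spool: two coaxial disc flanges of radius 86 mm and thickness 25 mm, joined by a core cylinder of radius 26 mm and height 194 mm. The lower flange rests on z = 0 and the three cylinders share a vertical axis.

The spool is on top of the stool.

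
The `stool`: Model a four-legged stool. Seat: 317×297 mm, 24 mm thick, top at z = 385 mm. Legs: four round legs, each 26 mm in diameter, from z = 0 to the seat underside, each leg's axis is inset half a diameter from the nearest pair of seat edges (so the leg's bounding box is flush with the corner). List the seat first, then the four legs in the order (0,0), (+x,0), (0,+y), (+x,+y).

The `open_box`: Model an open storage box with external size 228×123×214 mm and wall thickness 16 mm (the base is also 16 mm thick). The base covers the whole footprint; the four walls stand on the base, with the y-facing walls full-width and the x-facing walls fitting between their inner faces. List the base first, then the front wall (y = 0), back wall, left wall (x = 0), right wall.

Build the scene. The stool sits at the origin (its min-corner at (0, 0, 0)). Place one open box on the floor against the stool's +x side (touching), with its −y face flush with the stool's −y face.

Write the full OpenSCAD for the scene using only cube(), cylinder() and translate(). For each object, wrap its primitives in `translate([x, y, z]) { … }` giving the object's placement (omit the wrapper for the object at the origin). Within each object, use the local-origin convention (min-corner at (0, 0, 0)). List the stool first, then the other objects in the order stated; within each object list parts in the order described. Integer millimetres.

translate([0, 0, 361]) cube([317, 297, 24]);
translate([13, 13, 0]) cylinder(h = 361, r = 13);
translate([304, 13, 0]) cylinder(h = 361, r = 13);
translate([13, 284, 0]) cylinder(h = 361, r = 13);
translate([304, 284, 0]) cylinder(h = 361, r = 13);
translate([317, 0, 0]) {
  cube([228, 123, 16]);
  translate([0, 0, 16]) cube([228, 16, 198]);
  translate([0, 107, 16]) cube([228, 16, 198]);
  translate([0, 16, 16]) cube([16, 91, 198]);
  translate([212, 16, 16]) cube([16, 91, 198]);
}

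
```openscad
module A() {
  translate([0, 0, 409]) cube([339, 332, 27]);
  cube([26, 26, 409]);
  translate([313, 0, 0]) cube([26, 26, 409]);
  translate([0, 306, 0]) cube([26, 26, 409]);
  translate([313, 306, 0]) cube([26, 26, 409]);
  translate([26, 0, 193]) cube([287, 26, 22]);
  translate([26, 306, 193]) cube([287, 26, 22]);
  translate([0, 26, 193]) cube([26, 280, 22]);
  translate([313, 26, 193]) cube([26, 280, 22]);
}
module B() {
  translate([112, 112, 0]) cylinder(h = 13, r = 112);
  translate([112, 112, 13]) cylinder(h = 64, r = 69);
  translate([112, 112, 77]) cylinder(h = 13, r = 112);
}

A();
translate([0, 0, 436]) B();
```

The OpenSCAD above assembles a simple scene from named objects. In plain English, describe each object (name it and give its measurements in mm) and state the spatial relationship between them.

A is a four-legged stool. The seat is a 339×332×27 mm slab whose top surface is at z = 436 mm; four square legs, each 26×26 mm in cross-section, run from the floor (z = 0) to the underside of the seat, each flush with a corner of the seat. Four stretchers, 26 mm wide and 22 mm tall, connect adjacent legs with their undersides at z = 193 mm, each running between the inner faces of the legs it joins and aligned with the legs' outer faces on the other axis.

B is a spool: two coaxial disc flanges of radius 112 mm and thickness 13 mm, joined by a core cylinder of radius 69 mm and height 64 mm. The lower flange rests on z = 0 and the three cylinders share a vertical axis.

The spool is on top of the stool.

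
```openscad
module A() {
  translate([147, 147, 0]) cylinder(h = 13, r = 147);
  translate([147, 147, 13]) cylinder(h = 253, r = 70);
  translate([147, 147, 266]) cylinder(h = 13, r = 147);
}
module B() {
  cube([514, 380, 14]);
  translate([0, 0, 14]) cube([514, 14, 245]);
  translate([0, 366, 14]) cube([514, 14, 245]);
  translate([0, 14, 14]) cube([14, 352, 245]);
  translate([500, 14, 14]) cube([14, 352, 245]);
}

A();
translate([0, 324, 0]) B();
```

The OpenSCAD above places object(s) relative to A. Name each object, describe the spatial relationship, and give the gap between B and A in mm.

A is a spool. B is an open box. The open box is on the floor beside the spool on its +y side. The gap between the open box and the spool is 30 mm.

The open box's nearest face is 30 mm from the spool's +y face.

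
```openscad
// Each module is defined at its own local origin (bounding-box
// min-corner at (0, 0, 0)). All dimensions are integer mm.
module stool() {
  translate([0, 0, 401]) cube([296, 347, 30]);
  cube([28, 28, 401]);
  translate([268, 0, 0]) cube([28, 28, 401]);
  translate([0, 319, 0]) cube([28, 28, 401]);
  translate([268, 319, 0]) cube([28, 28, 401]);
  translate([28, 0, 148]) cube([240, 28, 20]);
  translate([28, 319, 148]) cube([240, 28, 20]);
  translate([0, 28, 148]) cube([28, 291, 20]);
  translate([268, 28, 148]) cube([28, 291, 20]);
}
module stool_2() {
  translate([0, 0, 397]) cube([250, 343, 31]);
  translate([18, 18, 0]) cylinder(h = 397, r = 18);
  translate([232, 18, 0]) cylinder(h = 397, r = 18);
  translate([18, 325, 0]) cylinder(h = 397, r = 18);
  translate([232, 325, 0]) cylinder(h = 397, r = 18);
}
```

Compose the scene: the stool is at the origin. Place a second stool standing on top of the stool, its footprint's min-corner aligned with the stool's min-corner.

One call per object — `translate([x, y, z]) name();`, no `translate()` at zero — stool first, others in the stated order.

stool();
translate([0, 0, 431]) stool_2();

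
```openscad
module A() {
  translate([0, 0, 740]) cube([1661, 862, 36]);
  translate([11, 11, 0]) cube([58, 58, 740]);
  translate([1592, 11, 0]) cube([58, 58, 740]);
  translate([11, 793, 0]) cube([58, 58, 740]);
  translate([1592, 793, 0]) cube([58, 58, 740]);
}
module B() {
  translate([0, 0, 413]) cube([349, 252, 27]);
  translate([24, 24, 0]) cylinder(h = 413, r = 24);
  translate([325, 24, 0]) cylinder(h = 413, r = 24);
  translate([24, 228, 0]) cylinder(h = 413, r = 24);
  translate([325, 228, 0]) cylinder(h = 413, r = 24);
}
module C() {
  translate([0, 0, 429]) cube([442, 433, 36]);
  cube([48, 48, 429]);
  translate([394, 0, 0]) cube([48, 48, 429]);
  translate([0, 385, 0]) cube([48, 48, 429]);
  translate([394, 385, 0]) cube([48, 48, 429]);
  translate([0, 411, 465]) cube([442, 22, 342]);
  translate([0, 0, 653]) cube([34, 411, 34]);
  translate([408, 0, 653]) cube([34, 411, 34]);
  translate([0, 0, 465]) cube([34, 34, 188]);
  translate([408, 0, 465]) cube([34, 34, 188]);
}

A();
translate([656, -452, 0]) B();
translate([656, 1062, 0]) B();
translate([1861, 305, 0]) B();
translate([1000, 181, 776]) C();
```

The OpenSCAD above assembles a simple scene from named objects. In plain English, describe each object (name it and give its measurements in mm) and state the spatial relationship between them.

A is a rectangular dining table. The top is 1661×862×36 mm with its upper surface at z = 776 mm. It stands on four 58×58 mm square legs, each inset 11 mm from the nearest pair of top edges, running from the floor to the underside of the top.

B is a simple wooden stool: a rectangular seat 349 mm (x) by 252 mm (y), 27 mm thick, top face at z = 440 mm, on four round legs, each 48 mm in diameter. The legs rest on z = 0, each leg's axis is inset half a diameter from the nearest pair of seat edges (so the leg's bounding box is flush with the corner).

C is a chair: 442×433 mm seat, 36 mm thick, top at z = 465 mm, on four 48 mm square corner legs flush with the seat edges. A 22 mm thick backrest slab spans the full seat width, extending 342 mm above the seat top, its back face flush with the seat's +y edge. Two armrests of 34×34 mm section run along each side from the seat's front edge to the front of the backrest, top faces 222 mm above the seat top and outer faces flush with the seat's x-edges; a 34×34 mm post under the front of each armrest stands on the seat at the front corner.

Three stools sit around the table at the −y, +y, +x sides. The chair is on top of the table.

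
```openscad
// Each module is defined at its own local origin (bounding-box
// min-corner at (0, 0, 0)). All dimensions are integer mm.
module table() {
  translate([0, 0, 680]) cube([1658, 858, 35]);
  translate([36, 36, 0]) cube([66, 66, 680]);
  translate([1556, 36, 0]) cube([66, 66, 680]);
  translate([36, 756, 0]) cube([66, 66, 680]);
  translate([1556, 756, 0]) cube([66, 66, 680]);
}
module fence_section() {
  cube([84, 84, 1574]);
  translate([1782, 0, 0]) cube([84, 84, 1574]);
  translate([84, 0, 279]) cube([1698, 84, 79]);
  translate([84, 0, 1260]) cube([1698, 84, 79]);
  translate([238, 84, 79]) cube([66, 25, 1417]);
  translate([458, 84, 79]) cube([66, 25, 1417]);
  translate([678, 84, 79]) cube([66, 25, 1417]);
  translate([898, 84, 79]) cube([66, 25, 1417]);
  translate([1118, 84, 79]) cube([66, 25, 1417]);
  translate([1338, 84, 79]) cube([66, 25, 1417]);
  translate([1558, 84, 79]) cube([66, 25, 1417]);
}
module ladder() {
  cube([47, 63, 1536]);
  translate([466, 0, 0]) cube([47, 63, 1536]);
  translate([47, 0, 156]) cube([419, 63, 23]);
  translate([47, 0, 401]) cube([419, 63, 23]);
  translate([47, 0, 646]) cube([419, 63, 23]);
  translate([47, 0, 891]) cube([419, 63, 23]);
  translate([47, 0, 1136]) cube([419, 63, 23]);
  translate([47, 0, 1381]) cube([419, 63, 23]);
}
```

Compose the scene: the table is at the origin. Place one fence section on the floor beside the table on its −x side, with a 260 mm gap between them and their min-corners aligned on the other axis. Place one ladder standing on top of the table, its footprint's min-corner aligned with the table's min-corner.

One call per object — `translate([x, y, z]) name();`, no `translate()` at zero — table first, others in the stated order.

table();
translate([-2126, 0, 0]) fence_section();
translate([0, 0, 715]) ladder();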